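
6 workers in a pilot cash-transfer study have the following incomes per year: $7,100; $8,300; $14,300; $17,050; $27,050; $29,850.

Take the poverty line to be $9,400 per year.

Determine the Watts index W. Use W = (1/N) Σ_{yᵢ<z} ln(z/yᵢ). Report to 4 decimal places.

0.0675

Below the line: $7,100, $8,300 (q = 2 of N = 6).
Log shortfalls: ln(9400/7100) = 0.2806; ln(9400/8300) = 0.1245.
W = 0.405069 / 6 = 0.0675.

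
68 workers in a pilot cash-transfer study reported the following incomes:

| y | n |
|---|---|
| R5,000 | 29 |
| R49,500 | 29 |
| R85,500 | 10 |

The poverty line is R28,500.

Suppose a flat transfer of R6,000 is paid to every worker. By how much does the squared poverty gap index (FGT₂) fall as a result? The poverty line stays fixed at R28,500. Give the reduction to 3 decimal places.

0.129

Before: below the line — 29×R5,000; squared poverty gap index (FGT₂) = 0.28996.
After the R6,000 transfer: below the line — 29×R11,000; squared poverty gap index (FGT₂) = 0.16080.
Reduction = 0.28996 − 0.16080 = 0.129.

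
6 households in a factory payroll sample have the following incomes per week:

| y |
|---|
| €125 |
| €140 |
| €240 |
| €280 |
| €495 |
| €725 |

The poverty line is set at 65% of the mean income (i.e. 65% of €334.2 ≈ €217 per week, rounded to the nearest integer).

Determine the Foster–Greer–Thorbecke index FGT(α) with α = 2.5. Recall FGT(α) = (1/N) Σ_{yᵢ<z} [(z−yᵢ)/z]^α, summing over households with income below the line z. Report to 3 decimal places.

0.032

Incomes under z: €125, €140 (q = 2 of N = 6).
Normalized shortfalls: (217−125)/217 = 0.4240; (217−140)/217 = 0.3548.
Raised to α = 2.5: 0.11704; 0.07500.
Sum = 0.192039; FGT(2.5) = 0.192039 / 6 = 0.032.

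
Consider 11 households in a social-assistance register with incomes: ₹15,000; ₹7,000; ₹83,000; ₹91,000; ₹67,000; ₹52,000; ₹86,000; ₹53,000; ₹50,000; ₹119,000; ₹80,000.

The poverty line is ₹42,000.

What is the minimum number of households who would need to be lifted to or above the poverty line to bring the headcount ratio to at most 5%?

Currently q = 2 of N = 11 are below the line (H = 0.182).
A headcount ratio of at most 5% allows at most ⌊0.05 × 11⌋ = 0 poor households.
So at least 2 − 0 = 2 must be lifted.

2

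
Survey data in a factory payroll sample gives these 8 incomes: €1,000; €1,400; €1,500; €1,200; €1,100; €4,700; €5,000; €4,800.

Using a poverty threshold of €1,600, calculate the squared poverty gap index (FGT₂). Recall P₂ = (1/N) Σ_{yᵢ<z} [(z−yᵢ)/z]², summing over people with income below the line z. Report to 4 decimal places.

0.0400

Below the line: €1,000, €1,100, €1,200, €1,400, €1,500 (q = 5 of N = 8).
Normalized shortfalls: (1600−1000)/1600 = 0.3750; (1600−1100)/1600 = 0.3125; (1600−1200)/1600 = 0.2500; (1600−1400)/1600 = 0.1250; (1600−1500)/1600 = 0.0625.
Squared: 0.1406; 0.0977; 0.0625; 0.0156; 0.0039.
Sum = 0.320312; P₂ = 0.320312 / 8 = 0.0400.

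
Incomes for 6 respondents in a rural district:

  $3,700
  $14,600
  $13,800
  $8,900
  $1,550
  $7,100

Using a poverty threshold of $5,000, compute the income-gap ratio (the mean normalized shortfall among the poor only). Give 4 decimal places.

0.4750

Below z: $1,550, $3,700 (q = 2 of N = 6).
Relative gaps: 0.6900, 0.2600; sum = 0.950000.
I averages over the q = 2 poor units only: 0.950000 / 2 = 0.4750.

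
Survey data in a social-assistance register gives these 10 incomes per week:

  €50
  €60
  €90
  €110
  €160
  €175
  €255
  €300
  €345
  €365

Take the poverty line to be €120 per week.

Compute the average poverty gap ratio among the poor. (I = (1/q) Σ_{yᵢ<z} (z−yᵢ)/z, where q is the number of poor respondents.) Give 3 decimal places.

0.354

Below z: €50, €60, €90, €110 (q = 4 of N = 10).
Shortfall ratios (z−y)/z: 0.5833, 0.5000, 0.2500, 0.0833; sum = 1.416667.
I averages over the q = 4 poor units only: 1.416667 / 4 = 0.354.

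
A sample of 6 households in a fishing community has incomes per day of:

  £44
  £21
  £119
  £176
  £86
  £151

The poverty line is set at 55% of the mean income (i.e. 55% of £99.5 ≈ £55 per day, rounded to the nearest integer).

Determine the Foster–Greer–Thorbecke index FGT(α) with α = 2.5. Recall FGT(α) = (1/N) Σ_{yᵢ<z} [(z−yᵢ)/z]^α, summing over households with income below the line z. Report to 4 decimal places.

Below the line: £21, £44 (q = 2 of N = 6).
Gap ratios (z−y)/z: (55−21)/55 = 0.6182; (55−44)/55 = 0.2000.
Raised to α = 2.5: 0.30046; 0.01789.
Sum = 0.318351; FGT(2.5) = 0.318351 / 6 = 0.0531.

0.0531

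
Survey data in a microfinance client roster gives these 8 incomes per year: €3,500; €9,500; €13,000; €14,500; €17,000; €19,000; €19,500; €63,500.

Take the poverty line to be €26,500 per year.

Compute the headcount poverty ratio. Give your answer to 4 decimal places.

0.8750

7 of the 8 families have income below €26,500.
H = 7/8 = 0.8750.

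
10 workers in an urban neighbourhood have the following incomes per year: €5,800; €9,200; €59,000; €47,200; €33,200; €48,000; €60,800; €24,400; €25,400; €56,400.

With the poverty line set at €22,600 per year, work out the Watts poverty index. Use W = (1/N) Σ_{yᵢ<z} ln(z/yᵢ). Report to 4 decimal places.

Below z: €5,800, €9,200 (q = 2 of N = 10).
ln(z/y) terms: ln(22600/5800) = 1.3601; ln(22600/9200) = 0.8987.
W = 2.258838 / 10 = 0.2259.

0.2259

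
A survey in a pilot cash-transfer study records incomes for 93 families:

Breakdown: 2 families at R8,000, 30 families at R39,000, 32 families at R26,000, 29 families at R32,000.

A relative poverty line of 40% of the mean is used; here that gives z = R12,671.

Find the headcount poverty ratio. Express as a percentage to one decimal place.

2.2%

2 of the 93 families have income below R12,671.
H = 2/93 = 2.2%.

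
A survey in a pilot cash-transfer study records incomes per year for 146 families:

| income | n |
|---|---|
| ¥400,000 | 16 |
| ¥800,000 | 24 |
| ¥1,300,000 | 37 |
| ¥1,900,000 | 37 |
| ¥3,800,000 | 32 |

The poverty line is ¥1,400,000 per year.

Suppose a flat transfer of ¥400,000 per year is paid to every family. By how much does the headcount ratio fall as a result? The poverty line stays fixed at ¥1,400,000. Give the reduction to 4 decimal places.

0.2534

Before: below the line — 16×¥400,000, 24×¥800,000, 37×¥1,300,000; headcount ratio = 0.527397.
After the ¥400,000 transfer: below the line — 16×¥800,000, 24×¥1,200,000; headcount ratio = 0.273973.
Reduction = 0.527397 − 0.273973 = 0.2534.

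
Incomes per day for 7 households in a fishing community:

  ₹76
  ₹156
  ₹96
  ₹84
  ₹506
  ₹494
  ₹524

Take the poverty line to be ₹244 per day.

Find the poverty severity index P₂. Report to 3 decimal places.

Incomes under z: ₹76, ₹84, ₹96, ₹156 (q = 4 of N = 7).
Gap ratios (z−y)/z: (244−76)/244 = 0.6885; (244−84)/244 = 0.6557; (244−96)/244 = 0.6066; (244−156)/244 = 0.3607.
Squared: 0.4741; 0.4300; 0.3679; 0.1301.
Sum = 1.402042; P₂ = 1.402042 / 7 = 0.200.

0.200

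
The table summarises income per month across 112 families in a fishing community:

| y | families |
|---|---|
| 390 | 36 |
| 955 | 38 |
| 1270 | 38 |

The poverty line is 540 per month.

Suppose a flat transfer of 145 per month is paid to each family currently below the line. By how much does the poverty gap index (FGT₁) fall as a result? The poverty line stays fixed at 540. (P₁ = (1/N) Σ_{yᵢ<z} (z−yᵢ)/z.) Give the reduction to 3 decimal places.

0.086

Before: below the line — 36×390; poverty gap index (FGT₁) = 0.08929.
After the 145 transfer: below the line — 36×535; poverty gap index (FGT₁) = 0.00298.
Reduction = 0.08929 − 0.00298 = 0.086.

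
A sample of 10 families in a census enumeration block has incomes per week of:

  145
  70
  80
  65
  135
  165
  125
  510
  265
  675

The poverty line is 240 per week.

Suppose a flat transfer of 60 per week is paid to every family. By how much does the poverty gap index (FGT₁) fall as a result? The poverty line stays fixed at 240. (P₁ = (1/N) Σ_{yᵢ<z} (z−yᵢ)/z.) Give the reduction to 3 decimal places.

Before: below the line — 65, 70, 80, 125, 135, 145, 165; poverty gap index (FGT₁) = 0.37292.
After the 60 transfer: below the line — 125, 130, 140, 185, 195, 205, 225; poverty gap index (FGT₁) = 0.19792.
Reduction = 0.37292 − 0.19792 = 0.175.

0.175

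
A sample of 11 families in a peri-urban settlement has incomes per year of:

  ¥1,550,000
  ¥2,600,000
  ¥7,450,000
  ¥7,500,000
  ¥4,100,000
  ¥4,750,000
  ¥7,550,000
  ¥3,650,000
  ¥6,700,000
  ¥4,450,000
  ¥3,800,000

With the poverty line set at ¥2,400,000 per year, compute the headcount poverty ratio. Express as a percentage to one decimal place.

9.1%

1 of the 11 families have income below ¥2,400,000.
H = 1/11 = 9.1%.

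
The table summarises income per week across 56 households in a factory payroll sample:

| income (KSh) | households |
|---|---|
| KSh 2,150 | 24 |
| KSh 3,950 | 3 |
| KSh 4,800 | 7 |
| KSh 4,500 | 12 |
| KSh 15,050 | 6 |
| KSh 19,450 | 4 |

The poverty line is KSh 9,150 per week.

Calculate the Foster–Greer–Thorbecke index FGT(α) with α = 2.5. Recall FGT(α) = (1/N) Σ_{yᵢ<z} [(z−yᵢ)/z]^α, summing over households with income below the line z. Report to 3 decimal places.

0.291

Poor units: 24×KSh 2,150, 3×KSh 3,950, 12×KSh 4,500, 7×KSh 4,800 (q = 46 of N = 56).
Gap ratios (z−y)/z: (9150−2150)/9150 = 0.7650 (×24); (9150−3950)/9150 = 0.5683 (×3); (9150−4500)/9150 = 0.5082 (×12); (9150−4800)/9150 = 0.4754 (×7).
Raised to α = 2.5: 0.51191 (×24); 0.24348 (×3); 0.18411 (×12); 0.15584 (×7).
Sum = 16.316422; FGT(2.5) = 16.316422 / 56 = 0.291.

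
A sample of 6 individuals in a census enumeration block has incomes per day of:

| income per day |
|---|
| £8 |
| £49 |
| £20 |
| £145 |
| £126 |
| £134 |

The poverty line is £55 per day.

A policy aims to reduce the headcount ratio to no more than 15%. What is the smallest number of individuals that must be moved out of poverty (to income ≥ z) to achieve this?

3

3 of the 6 individuals are poor, so H = 3/6 = 0.500.
A headcount ratio of at most 15% allows at most ⌊0.15 × 6⌋ = 0 poor individuals.
So at least 3 − 0 = 3 must be lifted.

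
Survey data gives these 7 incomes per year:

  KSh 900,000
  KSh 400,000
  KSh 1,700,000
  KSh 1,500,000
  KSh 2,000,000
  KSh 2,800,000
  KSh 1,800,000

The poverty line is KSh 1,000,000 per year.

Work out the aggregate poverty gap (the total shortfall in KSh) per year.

Incomes under z: KSh 400,000, KSh 900,000 (q = 2 of N = 7).
Individual gaps: 1000000−400000 = 600000; 1000000−900000 = 100000.
Aggregate gap = KSh 700,000.

KSh 700,000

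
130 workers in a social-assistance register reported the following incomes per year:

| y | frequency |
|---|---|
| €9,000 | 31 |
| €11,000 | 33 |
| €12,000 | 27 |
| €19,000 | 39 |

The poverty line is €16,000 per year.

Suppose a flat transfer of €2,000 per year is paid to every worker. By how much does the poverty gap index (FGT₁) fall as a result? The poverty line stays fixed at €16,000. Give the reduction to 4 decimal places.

Before: below the line — 31×€9,000, 33×€11,000, 27×€12,000; poverty gap index (FGT₁) = 0.235577.
After the €2,000 transfer: below the line — 31×€11,000, 33×€13,000, 27×€14,000; poverty gap index (FGT₁) = 0.148077.
Reduction = 0.235577 − 0.148077 = 0.0875.

0.0875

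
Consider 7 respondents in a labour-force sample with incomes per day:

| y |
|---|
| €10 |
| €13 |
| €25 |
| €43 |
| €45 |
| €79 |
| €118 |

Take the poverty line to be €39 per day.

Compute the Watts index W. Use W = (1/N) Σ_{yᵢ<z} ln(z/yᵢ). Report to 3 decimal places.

Below the line: €10, €13, €25 (q = 3 of N = 7).
Log gaps: ln(39/10) = 1.3610; ln(39/13) = 1.0986; ln(39/25) = 0.4447.
W = 2.904275 / 7 = 0.415.

0.415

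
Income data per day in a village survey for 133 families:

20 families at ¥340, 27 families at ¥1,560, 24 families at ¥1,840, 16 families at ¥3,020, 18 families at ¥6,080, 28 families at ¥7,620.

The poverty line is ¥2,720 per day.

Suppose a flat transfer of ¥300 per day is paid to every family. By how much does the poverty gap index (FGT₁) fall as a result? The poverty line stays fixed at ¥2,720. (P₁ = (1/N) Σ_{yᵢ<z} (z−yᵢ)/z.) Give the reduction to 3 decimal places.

Before: below the line — 20×¥340, 27×¥1,560, 24×¥1,840; poverty gap index (FGT₁) = 0.27654.
After the ¥300 transfer: below the line — 20×¥640, 27×¥1,860, 24×¥2,140; poverty gap index (FGT₁) = 0.21766.
Reduction = 0.27654 − 0.21766 = 0.059.

0.059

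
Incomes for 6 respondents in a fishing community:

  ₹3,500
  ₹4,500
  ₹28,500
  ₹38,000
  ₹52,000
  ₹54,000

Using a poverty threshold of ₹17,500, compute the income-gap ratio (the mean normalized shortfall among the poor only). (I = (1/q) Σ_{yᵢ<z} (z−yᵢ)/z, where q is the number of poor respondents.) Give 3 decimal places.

0.771

Below the line: ₹3,500, ₹4,500 (q = 2 of N = 6).
Shortfall ratios (z−y)/z: 0.8000, 0.7429; sum = 1.542857.
The income-gap ratio divides by q (the poor only): 1.542857 / 2 = 0.771.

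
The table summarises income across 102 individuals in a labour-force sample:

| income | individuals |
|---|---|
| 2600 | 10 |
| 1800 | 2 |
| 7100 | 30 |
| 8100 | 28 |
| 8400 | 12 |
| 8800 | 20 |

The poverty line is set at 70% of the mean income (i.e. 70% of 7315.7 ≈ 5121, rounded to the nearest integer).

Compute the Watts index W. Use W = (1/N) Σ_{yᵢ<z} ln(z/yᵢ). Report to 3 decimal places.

0.087

Incomes under z: 2×1800, 10×2600 (q = 12 of N = 102).
Log shortfalls: ln(5121/1800) = 1.0456 (×2); ln(5121/2600) = 0.6778 (×10).
W = 8.869509 / 102 = 0.087.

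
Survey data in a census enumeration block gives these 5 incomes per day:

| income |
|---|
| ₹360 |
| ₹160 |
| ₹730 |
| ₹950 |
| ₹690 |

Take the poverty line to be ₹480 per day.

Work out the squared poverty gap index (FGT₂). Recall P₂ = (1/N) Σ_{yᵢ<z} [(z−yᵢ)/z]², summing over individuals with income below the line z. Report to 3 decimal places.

Below the line: ₹160, ₹360 (q = 2 of N = 5).
Normalized shortfalls: (480−160)/480 = 0.6667; (480−360)/480 = 0.2500.
Squared: 0.4444; 0.0625.
Sum = 0.506944; P₂ = 0.506944 / 5 = 0.101.

0.101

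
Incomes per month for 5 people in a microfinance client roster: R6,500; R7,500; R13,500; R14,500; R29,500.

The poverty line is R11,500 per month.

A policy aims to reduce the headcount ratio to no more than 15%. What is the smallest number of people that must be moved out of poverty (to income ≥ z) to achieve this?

2 of the 5 people are poor, so H = 2/5 = 0.400.
A headcount ratio of at most 15% allows at most ⌊0.15 × 5⌋ = 0 poor people.
So at least 2 − 0 = 2 must be lifted.

2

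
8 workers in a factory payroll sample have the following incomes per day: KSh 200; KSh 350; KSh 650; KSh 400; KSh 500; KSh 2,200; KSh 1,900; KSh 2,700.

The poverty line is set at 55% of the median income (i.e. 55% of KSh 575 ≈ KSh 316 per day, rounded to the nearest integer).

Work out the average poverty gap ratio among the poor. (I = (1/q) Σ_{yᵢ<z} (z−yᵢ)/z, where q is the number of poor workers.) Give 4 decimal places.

0.3671

Incomes under z: KSh 200 (q = 1 of N = 8).
Shortfall ratios (z−y)/z: 0.3671; sum = 0.367089.
The income-gap ratio divides by q (the poor only): 0.367089 / 1 = 0.3671.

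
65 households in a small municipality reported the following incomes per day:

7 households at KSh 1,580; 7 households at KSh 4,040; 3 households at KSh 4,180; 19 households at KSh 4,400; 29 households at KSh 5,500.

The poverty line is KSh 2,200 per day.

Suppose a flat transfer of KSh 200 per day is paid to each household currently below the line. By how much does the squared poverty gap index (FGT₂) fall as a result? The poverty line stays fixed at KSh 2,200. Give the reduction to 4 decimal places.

0.0046

Before: below the line — 7×KSh 1,580; squared poverty gap index (FGT₂) = 0.008553.
After the KSh 200 transfer: below the line — 7×KSh 1,780; squared poverty gap index (FGT₂) = 0.003925.
Reduction = 0.008553 − 0.003925 = 0.0046.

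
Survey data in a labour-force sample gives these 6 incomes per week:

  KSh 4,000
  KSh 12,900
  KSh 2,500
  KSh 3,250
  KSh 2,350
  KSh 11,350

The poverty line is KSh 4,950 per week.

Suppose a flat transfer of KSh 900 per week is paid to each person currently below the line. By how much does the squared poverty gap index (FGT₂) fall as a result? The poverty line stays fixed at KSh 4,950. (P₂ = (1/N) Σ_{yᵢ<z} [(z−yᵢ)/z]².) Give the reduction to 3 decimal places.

Before: below the line — KSh 2,350, KSh 2,500, KSh 3,250, KSh 4,000; squared poverty gap index (FGT₂) = 0.11261.
After the KSh 900 transfer: below the line — KSh 3,250, KSh 3,400, KSh 4,150, KSh 4,900; squared poverty gap index (FGT₂) = 0.04037.
Reduction = 0.11261 − 0.04037 = 0.072.

0.072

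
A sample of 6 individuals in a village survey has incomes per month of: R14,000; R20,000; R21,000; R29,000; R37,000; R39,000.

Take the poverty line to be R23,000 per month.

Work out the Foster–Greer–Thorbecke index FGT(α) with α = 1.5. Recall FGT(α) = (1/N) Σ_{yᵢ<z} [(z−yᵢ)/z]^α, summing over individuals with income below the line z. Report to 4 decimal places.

0.0529

Below the line: R14,000, R20,000, R21,000 (q = 3 of N = 6).
Shortfall ratios: (23000−14000)/23000 = 0.3913; (23000−20000)/23000 = 0.1304; (23000−21000)/23000 = 0.0870.
Raised to α = 1.5: 0.24478; 0.04711; 0.02564.
Sum = 0.317527; FGT(1.5) = 0.317527 / 6 = 0.0529.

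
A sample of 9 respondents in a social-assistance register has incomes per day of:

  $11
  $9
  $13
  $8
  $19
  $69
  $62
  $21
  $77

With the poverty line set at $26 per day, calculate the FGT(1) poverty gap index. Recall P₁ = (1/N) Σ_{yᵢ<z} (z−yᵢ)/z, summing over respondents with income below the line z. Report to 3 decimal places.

0.321

Poor units: $8, $9, $11, $13, $19, $21 (q = 6 of N = 9).
Relative gaps: (26−8)/26 = 0.6923; (26−9)/26 = 0.6538; (26−11)/26 = 0.5769; (26−13)/26 = 0.5000; (26−19)/26 = 0.2692; (26−21)/26 = 0.1923.
Sum of shortfalls = 2.884615; P₁ averages over all N: 2.884615 / 9 = 0.321.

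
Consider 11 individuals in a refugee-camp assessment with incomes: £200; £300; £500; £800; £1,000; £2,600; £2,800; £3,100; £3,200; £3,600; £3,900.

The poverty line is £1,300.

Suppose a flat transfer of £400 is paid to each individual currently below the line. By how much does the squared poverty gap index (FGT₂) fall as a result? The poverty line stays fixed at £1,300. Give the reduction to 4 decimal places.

Before: below the line — £200, £300, £500, £800, £1,000; squared poverty gap index (FGT₂) = 0.171598.
After the £400 transfer: below the line — £600, £700, £900, £1,200; squared poverty gap index (FGT₂) = 0.054868.
Reduction = 0.171598 − 0.054868 = 0.1167.

0.1167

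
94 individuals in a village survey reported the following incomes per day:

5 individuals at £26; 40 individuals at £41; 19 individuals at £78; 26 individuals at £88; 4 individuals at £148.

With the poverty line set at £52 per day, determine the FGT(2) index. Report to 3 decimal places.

Below the line: 5×£26, 40×£41 (q = 45 of N = 94).
Normalized shortfalls: (52−26)/52 = 0.5000 (×5); (52−41)/52 = 0.2115 (×40).
Squared: 0.2500 (×5); 0.0447 (×40).
Sum = 3.039941; P₂ = 3.039941 / 94 = 0.032.

0.032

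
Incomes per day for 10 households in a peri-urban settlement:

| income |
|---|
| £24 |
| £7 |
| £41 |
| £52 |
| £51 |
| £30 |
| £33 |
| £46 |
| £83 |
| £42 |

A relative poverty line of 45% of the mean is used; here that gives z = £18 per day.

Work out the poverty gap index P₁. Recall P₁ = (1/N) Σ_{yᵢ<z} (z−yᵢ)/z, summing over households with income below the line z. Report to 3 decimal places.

0.061

Below z: £7 (q = 1 of N = 10).
Shortfall ratios: (18−7)/18 = 0.6111.
Sum of shortfalls = 0.611111; P₁ averages over all N: 0.611111 / 10 = 0.061.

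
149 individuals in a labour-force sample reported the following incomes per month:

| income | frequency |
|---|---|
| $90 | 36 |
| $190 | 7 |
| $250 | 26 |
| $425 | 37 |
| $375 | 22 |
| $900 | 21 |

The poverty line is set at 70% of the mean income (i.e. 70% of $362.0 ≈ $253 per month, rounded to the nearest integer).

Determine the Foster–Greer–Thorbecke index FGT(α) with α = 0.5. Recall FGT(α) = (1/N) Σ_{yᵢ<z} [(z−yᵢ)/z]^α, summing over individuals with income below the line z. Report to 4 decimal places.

Below z: 36×$90, 7×$190, 26×$250 (q = 69 of N = 149).
Normalized shortfalls: (253−90)/253 = 0.6443 (×36); (253−190)/253 = 0.2490 (×7); (253−250)/253 = 0.0119 (×26).
Raised to α = 0.5: 0.80266 (×36); 0.49901 (×7); 0.10889 (×26).
Sum = 35.220185; FGT(0.5) = 35.220185 / 149 = 0.2364.

0.2364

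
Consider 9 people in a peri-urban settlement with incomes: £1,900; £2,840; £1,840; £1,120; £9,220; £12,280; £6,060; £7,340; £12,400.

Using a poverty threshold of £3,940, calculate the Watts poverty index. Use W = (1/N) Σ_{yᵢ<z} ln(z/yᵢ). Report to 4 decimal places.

Incomes under z: £1,120, £1,840, £1,900, £2,840 (q = 4 of N = 9).
Log shortfalls: ln(3940/1120) = 1.2579; ln(3940/1840) = 0.7614; ln(3940/1900) = 0.7293; ln(3940/2840) = 0.3274.
W = 3.075971 / 9 = 0.3418.

0.3418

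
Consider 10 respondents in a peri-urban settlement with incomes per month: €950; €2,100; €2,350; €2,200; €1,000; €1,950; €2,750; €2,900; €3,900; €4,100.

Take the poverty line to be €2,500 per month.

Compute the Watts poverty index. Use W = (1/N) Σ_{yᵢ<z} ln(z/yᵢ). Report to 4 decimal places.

Incomes under z: €950, €1,000, €1,950, €2,100, €2,200, €2,350 (q = 6 of N = 10).
ln(z/y) terms: ln(2500/950) = 0.9676; ln(2500/1000) = 0.9163; ln(2500/1950) = 0.2485; ln(2500/2100) = 0.1744; ln(2500/2200) = 0.1278; ln(2500/2350) = 0.0619.
W = 2.496398 / 10 = 0.2496.

0.2496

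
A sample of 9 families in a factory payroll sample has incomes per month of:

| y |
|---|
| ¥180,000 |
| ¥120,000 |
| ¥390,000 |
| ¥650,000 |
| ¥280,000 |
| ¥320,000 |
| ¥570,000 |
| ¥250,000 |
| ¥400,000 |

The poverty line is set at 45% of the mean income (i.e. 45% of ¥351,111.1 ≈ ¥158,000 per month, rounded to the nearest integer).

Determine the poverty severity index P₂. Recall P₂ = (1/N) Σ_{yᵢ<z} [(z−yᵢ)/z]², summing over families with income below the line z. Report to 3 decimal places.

0.006

Incomes under z: ¥120,000 (q = 1 of N = 9).
Relative gaps: (158000−120000)/158000 = 0.2405.
Squared: 0.0578.
Sum = 0.057843; P₂ = 0.057843 / 9 = 0.006.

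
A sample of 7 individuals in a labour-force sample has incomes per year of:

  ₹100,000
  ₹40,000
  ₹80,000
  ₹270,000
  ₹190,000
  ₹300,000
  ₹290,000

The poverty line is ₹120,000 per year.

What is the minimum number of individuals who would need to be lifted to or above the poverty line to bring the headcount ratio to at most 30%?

1

Currently q = 3 of N = 7 are below the line (H = 0.429).
A headcount ratio of at most 30% allows at most ⌊0.30 × 7⌋ = 2 poor individuals.
So at least 3 − 2 = 1 must be lifted.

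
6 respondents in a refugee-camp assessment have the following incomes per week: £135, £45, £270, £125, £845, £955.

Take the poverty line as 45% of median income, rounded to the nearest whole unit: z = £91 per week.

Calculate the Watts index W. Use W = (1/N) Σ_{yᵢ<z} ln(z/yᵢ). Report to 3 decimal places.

Below the line: £45 (q = 1 of N = 6).
Log shortfalls: ln(91/45) = 0.7042.
W = 0.704197 / 6 = 0.117.

0.117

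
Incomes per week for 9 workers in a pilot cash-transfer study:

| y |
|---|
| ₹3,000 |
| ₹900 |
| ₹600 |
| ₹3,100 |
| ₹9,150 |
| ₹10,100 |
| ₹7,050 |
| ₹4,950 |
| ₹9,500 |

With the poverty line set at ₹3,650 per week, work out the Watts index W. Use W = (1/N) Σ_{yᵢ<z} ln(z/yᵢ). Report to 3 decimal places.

Incomes under z: ₹600, ₹900, ₹3,000, ₹3,100 (q = 4 of N = 9).
Log gaps: ln(3650/600) = 1.8056; ln(3650/900) = 1.4001; ln(3650/3000) = 0.1961; ln(3650/3100) = 0.1633.
W = 3.565080 / 9 = 0.396.

0.396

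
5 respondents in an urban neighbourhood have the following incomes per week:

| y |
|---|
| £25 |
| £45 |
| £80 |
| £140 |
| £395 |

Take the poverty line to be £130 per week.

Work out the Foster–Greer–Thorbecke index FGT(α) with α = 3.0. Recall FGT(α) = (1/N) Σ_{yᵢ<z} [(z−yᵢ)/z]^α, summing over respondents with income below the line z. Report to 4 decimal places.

0.1727

Below z: £25, £45, £80 (q = 3 of N = 5).
Gap ratios (z−y)/z: (130−25)/130 = 0.8077; (130−45)/130 = 0.6538; (130−80)/130 = 0.3846.
Raised to α = 3.0: 0.52691; 0.27953; 0.05690.
Sum = 0.863336; FGT(3.0) = 0.863336 / 5 = 0.1727.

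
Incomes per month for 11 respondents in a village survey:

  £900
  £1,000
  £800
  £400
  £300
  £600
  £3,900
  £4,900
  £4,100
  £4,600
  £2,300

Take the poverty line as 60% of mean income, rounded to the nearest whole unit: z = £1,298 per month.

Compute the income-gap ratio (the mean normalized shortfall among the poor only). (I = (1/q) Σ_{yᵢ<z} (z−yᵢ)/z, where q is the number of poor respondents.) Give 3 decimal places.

Below z: £300, £400, £600, £800, £900, £1,000 (q = 6 of N = 11).
Relative gaps: 0.7689, 0.6918, 0.5378, 0.3837, 0.3066, 0.2296; sum = 2.918336.
The income-gap ratio divides by q (the poor only): 2.918336 / 6 = 0.486.

0.486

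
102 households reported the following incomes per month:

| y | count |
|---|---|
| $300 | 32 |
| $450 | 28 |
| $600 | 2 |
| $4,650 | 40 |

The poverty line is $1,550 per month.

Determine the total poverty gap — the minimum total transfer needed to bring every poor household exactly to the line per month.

Below the line: 32×$300, 28×$450, 2×$600 (q = 62 of N = 102).
Individual gaps: 32×(1550−300) = 40000; 28×(1550−450) = 30800; 2×(1550−600) = 1900.
Aggregate gap = $72,700.

$72,700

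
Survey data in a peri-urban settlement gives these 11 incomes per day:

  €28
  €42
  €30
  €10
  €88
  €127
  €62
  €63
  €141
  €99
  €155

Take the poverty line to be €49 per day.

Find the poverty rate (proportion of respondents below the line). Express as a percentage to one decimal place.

36.4%

4 of the 11 respondents have income below €49.
H = 4/11 = 36.4%.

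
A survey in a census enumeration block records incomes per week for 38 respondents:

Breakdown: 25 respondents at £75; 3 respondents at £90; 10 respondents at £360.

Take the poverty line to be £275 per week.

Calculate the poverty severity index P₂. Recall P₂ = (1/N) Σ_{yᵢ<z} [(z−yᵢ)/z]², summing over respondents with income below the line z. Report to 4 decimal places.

0.3837

Below z: 25×£75, 3×£90 (q = 28 of N = 38).
Gap ratios (z−y)/z: (275−75)/275 = 0.7273 (×25); (275−90)/275 = 0.6727 (×3).
Squared: 0.5289 (×25); 0.4526 (×3).
Sum = 14.580826; P₂ = 14.580826 / 38 = 0.3837.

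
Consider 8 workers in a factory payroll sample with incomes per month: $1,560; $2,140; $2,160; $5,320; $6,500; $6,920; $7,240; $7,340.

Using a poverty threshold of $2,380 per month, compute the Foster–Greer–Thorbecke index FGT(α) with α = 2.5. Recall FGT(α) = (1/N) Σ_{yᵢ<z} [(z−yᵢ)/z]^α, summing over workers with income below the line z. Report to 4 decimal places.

0.0094

Incomes under z: $1,560, $2,140, $2,160 (q = 3 of N = 8).
Gap ratios (z−y)/z: (2380−1560)/2380 = 0.3445; (2380−2140)/2380 = 0.1008; (2380−2160)/2380 = 0.0924.
Raised to α = 2.5: 0.06968; 0.00323; 0.00260.
Sum = 0.075504; FGT(2.5) = 0.075504 / 8 = 0.0094.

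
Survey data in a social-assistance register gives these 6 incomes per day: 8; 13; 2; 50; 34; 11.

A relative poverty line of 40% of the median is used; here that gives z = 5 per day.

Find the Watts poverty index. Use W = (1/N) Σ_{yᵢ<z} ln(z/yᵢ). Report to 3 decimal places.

Below the line: 2 (q = 1 of N = 6).
Log shortfalls: ln(5/2) = 0.9163.
W = 0.916291 / 6 = 0.153.

0.153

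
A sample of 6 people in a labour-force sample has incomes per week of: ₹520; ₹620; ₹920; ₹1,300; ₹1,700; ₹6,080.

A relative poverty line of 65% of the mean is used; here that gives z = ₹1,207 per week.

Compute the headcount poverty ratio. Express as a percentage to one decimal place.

50.0%

3 of the 6 people have income below ₹1,207.
H = 3/6 = 50.0%.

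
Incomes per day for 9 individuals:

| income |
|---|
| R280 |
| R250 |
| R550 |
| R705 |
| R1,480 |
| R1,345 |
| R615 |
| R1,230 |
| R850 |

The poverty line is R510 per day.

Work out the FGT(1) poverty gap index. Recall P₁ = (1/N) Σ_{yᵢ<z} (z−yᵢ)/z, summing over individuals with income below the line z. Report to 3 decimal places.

Below the line: R250, R280 (q = 2 of N = 9).
Gap ratios (z−y)/z: (510−250)/510 = 0.5098; (510−280)/510 = 0.4510.
Σ = 0.960784. Dividing by the full population N = 9 gives P₁ = 0.107.

0.107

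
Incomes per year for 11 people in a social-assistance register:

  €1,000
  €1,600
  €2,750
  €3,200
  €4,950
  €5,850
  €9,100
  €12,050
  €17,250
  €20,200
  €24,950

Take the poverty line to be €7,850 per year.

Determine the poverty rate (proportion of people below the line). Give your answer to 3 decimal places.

0.545

6 of the 11 people have income below €7,850.
H = 6/11 = 0.545.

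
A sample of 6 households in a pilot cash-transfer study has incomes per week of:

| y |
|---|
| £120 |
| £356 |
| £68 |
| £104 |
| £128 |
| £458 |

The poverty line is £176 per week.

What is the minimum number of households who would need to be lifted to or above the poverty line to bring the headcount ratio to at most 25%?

4 of the 6 households are poor, so H = 4/6 = 0.667.
A headcount ratio of at most 25% allows at most ⌊0.25 × 6⌋ = 1 poor households.
So at least 4 − 1 = 3 must be lifted.

3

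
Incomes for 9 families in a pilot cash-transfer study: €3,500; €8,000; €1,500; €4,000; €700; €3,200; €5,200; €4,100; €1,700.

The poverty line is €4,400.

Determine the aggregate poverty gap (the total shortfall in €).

Incomes under z: €700, €1,500, €1,700, €3,200, €3,500, €4,000, €4,100 (q = 7 of N = 9).
Individual gaps: 4400−700 = 3700; 4400−1500 = 2900; 4400−1700 = 2700; 4400−3200 = 1200; 4400−3500 = 900; 4400−4000 = 400; 4400−4100 = 300.
Aggregate gap = €12,100.

€12,100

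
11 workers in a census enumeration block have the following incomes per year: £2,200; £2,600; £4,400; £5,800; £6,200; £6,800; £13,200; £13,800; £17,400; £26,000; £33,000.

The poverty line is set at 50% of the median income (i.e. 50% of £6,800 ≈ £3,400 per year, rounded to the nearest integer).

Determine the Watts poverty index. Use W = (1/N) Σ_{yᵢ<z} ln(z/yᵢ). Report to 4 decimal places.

Below z: £2,200, £2,600 (q = 2 of N = 11).
Log gaps: ln(3400/2200) = 0.4353; ln(3400/2600) = 0.2683.
W = 0.703582 / 11 = 0.0640.

0.0640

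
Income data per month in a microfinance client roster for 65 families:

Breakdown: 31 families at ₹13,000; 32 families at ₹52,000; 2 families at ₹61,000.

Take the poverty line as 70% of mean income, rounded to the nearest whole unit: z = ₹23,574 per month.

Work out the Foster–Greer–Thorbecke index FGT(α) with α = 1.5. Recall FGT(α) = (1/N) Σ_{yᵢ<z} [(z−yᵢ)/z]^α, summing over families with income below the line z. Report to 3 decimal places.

0.143

Below z: 31×₹13,000 (q = 31 of N = 65).
Gap ratios (z−y)/z: (23574−13000)/23574 = 0.4485 (×31).
Raised to α = 1.5: 0.30041 (×31).
Sum = 9.312595; FGT(1.5) = 9.312595 / 65 = 0.143.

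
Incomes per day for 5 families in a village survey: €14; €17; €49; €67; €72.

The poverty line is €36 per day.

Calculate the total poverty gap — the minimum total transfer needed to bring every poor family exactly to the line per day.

Below the line: €14, €17 (q = 2 of N = 5).
Individual gaps: 36−14 = 22; 36−17 = 19.
Aggregate gap = €41.

€41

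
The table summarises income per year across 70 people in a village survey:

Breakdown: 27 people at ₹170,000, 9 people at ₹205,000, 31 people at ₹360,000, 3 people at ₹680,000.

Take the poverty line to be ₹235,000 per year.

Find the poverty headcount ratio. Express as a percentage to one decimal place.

36 of the 70 people have income below ₹235,000.
H = 36/70 = 51.4%.

51.4%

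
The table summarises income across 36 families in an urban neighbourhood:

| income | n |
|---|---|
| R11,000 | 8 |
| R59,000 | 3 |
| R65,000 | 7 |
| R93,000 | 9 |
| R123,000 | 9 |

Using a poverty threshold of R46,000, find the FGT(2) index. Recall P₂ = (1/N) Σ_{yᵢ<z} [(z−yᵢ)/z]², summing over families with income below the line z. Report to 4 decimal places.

0.1286

Below the line: 8×R11,000 (q = 8 of N = 36).
Normalized shortfalls: (46000−11000)/46000 = 0.7609 (×8).
Squared: 0.5789 (×8).
Sum = 4.631380; P₂ = 4.631380 / 36 = 0.1286.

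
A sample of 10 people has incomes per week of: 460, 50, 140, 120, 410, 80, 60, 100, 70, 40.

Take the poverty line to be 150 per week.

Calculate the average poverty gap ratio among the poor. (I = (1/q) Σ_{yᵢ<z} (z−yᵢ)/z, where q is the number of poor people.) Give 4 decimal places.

0.4500

Below the line: 40, 50, 60, 70, 80, 100, 120, 140 (q = 8 of N = 10).
Relative gaps: 0.7333, 0.6667, 0.6000, 0.5333, 0.4667, 0.3333, 0.2000, 0.0667; sum = 3.600000.
I averages over the q = 8 poor units only: 3.600000 / 8 = 0.4500.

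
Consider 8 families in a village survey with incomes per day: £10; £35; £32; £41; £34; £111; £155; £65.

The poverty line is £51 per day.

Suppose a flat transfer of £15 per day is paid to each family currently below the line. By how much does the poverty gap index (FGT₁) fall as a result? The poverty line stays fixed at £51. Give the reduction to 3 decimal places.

Before: below the line — £10, £32, £34, £35, £41; poverty gap index (FGT₁) = 0.25245.
After the £15 transfer: below the line — £25, £47, £49, £50; poverty gap index (FGT₁) = 0.08088.
Reduction = 0.25245 − 0.08088 = 0.172.

0.172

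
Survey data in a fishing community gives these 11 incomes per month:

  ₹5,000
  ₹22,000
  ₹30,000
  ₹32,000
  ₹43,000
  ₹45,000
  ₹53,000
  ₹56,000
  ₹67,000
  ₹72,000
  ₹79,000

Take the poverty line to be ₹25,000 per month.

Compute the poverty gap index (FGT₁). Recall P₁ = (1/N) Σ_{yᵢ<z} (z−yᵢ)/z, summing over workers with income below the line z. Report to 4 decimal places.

Poor units: ₹5,000, ₹22,000 (q = 2 of N = 11).
Normalized shortfalls: (25000−5000)/25000 = 0.8000; (25000−22000)/25000 = 0.1200.
Σ = 0.920000. Dividing by the full population N = 11 gives P₁ = 0.0836.

0.0836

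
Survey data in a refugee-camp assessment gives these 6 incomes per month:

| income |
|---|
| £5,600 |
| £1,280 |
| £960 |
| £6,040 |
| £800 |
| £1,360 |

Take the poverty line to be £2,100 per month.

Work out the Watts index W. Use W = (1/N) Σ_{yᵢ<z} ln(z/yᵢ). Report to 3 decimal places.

0.446

Incomes under z: £800, £960, £1,280, £1,360 (q = 4 of N = 6).
Log shortfalls: ln(2100/800) = 0.9651; ln(2100/960) = 0.7828; ln(2100/1280) = 0.4951; ln(2100/1360) = 0.4345.
W = 2.677370 / 6 = 0.446.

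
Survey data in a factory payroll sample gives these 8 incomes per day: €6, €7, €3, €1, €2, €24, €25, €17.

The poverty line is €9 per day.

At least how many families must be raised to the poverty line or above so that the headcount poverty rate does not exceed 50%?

Currently q = 5 of N = 8 are below the line (H = 0.625).
A headcount ratio of at most 50% allows at most ⌊0.50 × 8⌋ = 4 poor families.
So at least 5 − 4 = 1 must be lifted.

1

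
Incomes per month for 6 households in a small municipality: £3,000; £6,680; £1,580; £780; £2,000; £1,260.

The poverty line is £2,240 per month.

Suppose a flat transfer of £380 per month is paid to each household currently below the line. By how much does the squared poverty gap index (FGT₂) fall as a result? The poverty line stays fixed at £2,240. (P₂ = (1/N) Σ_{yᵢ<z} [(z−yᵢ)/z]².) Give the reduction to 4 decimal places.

Before: below the line — £780, £1,260, £1,580, £2,000; squared poverty gap index (FGT₂) = 0.119087.
After the £380 transfer: below the line — £1,160, £1,640, £1,960; squared poverty gap index (FGT₂) = 0.053306.
Reduction = 0.119087 − 0.053306 = 0.0658.

0.0658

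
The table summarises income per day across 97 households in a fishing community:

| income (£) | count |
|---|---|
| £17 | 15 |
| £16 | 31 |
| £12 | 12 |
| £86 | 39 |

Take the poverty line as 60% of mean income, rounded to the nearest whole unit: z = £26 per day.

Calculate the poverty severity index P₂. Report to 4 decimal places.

Below the line: 12×£12, 31×£16, 15×£17 (q = 58 of N = 97).
Relative gaps: (26−12)/26 = 0.5385 (×12); (26−16)/26 = 0.3846 (×31); (26−17)/26 = 0.3462 (×15).
Squared: 0.2899 (×12); 0.1479 (×31); 0.1198 (×15).
Sum = 9.862426; P₂ = 9.862426 / 97 = 0.1017.

0.1017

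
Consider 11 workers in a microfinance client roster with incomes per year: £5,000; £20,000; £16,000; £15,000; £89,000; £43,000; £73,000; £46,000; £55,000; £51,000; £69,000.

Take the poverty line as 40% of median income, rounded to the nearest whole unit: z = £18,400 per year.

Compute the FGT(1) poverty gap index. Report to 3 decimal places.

0.095

Poor units: £5,000, £15,000, £16,000 (q = 3 of N = 11).
Relative gaps: (18400−5000)/18400 = 0.7283; (18400−15000)/18400 = 0.1848; (18400−16000)/18400 = 0.1304.
Sum of shortfalls = 1.043478; P₁ averages over all N: 1.043478 / 11 = 0.095.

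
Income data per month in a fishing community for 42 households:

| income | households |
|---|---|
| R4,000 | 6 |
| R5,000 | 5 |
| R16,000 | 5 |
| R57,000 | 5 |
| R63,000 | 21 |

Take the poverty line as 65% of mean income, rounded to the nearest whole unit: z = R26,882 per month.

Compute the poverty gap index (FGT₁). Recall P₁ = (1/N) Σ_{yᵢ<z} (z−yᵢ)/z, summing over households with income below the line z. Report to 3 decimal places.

Incomes under z: 6×R4,000, 5×R5,000, 5×R16,000 (q = 16 of N = 42).
Shortfall ratios: (26882−4000)/26882 = 0.8512 (×6); (26882−5000)/26882 = 0.8140 (×5); (26882−16000)/26882 = 0.4048 (×5).
Σ = 11.201250. Dividing by the full population N = 42 gives P₁ = 0.267.

0.267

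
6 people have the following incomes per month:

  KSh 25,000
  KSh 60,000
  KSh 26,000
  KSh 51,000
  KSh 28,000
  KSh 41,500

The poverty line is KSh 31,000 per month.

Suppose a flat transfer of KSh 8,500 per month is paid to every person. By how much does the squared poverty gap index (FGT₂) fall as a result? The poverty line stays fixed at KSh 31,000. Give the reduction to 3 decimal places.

Before: below the line — KSh 25,000, KSh 26,000, KSh 28,000; squared poverty gap index (FGT₂) = 0.01214.
After the KSh 8,500 transfer: below the line — none; squared poverty gap index (FGT₂) = 0.00000.
Reduction = 0.01214 − 0.00000 = 0.012.

0.012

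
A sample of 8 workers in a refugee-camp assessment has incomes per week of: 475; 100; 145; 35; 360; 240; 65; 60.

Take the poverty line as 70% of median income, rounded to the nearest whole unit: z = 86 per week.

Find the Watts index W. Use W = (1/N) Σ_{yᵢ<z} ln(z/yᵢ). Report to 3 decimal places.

Poor units: 35, 60, 65 (q = 3 of N = 8).
Log gaps: ln(86/35) = 0.8990; ln(86/60) = 0.3600; ln(86/65) = 0.2800.
W = 1.538962 / 8 = 0.192.

0.192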